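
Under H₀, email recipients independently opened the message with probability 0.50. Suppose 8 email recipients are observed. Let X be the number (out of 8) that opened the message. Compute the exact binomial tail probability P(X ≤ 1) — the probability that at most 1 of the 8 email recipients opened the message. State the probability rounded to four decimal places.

P = 0.0352

X is binomial with n = 8 and p = 0.50.
P(X ≤ 1) = C(8,0)·0.50^0·0.50^8 + C(8,1)·0.50^1·0.50^7.
= 0.003906 + 0.031250 = 0.0352.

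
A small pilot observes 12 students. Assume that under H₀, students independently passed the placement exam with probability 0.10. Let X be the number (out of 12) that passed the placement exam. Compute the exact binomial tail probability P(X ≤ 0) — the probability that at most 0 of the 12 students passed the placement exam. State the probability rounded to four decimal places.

X ~ Binomial(n=12, p=0.10).
P(X ≤ 0) = C(12,0)·0.10^0·0.90^12.
= 0.282430 = 0.2824.

P = 0.2824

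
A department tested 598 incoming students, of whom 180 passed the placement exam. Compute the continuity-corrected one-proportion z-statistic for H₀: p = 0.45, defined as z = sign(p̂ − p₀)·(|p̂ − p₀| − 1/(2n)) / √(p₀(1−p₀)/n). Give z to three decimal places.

The sample proportion is 180/598 = 0.30100. p̂ − p₀ = -0.148997.
1/(2n) = 0.000836.
Corrected numerator: |-0.148997| − 0.000836 = 0.148161.
Under H₀, SE = √(p₀(1−p₀)/n) = √(0.45·0.55/598) = √0.000413880 = 0.020344.
z = (−)0.148161/0.020344 = -7.283.

z = -7.283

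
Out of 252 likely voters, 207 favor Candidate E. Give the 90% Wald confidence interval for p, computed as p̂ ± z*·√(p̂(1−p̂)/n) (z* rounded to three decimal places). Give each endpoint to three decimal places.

(0.782, 0.861)

With x = 207 successes in n = 252, p̂ = 0.82143.
SE = √(p̂(1−p̂)/n) = √(0.146684/252) = 0.024126.
z* = 1.645 at the 90% level.
Margin = 1.645·0.024126 = 0.03969.
CI: 0.82143 ± 0.03969 = (0.782, 0.861).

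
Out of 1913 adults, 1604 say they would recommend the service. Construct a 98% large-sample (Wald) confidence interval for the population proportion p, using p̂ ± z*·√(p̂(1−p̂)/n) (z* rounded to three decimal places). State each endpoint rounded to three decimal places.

The sample proportion is 1604/1913 = 0.83847.
Standard error of p̂: √(0.135436/1913) = √0.000070798 = 0.008414.
For 98% confidence, z* = 2.326.
Margin of error: 2.326 × 0.008414 = 0.01957.
So the interval runs from 0.819 to 0.858.

(0.819, 0.858)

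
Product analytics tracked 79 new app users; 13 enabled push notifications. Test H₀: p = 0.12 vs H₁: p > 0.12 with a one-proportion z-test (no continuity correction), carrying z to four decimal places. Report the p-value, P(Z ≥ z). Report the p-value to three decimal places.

p-value = 0.111

p̂ = 13/79 = 0.16456.
SE₀ = √(0.12·0.88/79) = 0.036561.
Test statistic (full precision, shown to 4 dp): z = (13/79 − 0.12)/SE₀ ≈ 1.2187.
p-value = P(Z ≥ z) with z = 1.2187 → 0.111.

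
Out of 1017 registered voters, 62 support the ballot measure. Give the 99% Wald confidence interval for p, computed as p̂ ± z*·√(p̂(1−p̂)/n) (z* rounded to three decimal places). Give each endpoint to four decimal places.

(0.0416, 0.0803)

Sample proportion p̂ = 62/1017 = 0.06096.
SE = √(p̂(1−p̂)/n) = √(0.057247/1017) = 0.007503.
The 99% critical value is z* = 2.576.
Margin = 2.576·0.007503 = 0.01933.
So the interval runs from 0.0416 to 0.0803.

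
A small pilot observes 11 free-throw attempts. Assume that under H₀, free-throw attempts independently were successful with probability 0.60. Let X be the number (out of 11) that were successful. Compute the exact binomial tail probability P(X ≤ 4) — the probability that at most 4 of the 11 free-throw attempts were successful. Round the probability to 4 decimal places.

P = 0.0994

X is binomial with n = 11 and p = 0.60.
P(X ≤ 4) = Σ_{j=0}^{4} C(11,j)·0.60^j·0.40^{11−j}.
= 0.000042 + 0.000692 + 0.005190 + 0.023357 + 0.070071 = 0.0994.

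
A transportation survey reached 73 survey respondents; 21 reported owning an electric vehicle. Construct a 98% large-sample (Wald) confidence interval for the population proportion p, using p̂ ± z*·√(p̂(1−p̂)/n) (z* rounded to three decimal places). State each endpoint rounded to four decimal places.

(0.1644, 0.4109)

With x = 21 successes in n = 73, p̂ = 0.28767.
SE = √(p̂(1−p̂)/n) = √(0.204916/73) = 0.052982.
For 98% confidence, z* = 2.326.
Margin of error: 2.326 × 0.052982 = 0.12324.
So the interval runs from 0.1644 to 0.4109.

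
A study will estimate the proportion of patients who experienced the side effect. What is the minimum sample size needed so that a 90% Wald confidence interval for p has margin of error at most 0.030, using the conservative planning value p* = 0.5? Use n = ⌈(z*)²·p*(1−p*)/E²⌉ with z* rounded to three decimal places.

The 90% critical value is z* = 1.645.
p*(1−p*) = 0.50·0.50 = 0.2500.
(z*)²·p*(1−p*)/E² = 2.706025·0.2500/0.000900 = 751.674.
Rounding up, n = 752.

n = 752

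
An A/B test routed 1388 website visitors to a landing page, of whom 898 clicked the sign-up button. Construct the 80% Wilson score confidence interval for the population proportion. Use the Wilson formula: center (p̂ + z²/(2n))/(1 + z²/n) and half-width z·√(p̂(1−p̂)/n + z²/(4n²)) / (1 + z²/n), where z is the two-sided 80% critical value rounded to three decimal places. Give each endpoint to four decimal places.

(0.6304, 0.6632)

p̂ = 898/1388 = 0.64697; z = 1.282, so z² = 1.643524.
1 + z²/n = 1.001184.
Center = (0.64697 + 0.000592)/1.001184 = 0.64680.
Radicand: p̂(1−p̂)/n + z²/(4n²) = 0.000164552 + 0.000000213 = 0.000164765.
Half-width = 1.282·√0.000164765/1.001184 = 0.01644.
Interval: 0.64680 ± 0.01644 → (0.6304, 0.6632).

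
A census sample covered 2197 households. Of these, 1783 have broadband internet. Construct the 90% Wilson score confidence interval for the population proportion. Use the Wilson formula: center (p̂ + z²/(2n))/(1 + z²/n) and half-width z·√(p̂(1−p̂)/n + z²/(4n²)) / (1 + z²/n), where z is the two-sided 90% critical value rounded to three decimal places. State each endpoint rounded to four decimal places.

(0.7975, 0.8249)

p̂ = 1783/2197 = 0.81156; z = 1.645, so z² = 2.706025.
Denominator 1 + z²/n = 1 + 2.706025/2197 = 1.001232.
Adjusted center: (0.81156 + z²/(2n))/1.001232 = 0.81118.
Radicand: p̂(1−p̂)/n + z²/(4n²) = 0.000069608 + 0.000000140 = 0.000069748.
Half-width = z·√(radicand)/denom = 1.645·0.008352/1.001232 = 0.01372.
Interval: 0.81118 ± 0.01372 → (0.7975, 0.8249).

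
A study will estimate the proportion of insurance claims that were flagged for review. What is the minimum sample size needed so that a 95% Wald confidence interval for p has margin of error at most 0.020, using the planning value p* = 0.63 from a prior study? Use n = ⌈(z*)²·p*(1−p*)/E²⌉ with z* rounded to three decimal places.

The 95% critical value is z* = 1.960.
p*(1−p*) = 0.63·0.37 = 0.2331.
(z*)²·p*(1−p*)/E² = 3.841600·0.2331/0.000400 = 2238.692.
⌈2238.692⌉ = 2239.

n = 2239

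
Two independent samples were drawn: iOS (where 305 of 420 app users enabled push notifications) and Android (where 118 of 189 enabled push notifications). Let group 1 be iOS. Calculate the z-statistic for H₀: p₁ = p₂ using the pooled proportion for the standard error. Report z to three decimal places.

z = 2.525

p̂₁ = 305/420 = 0.72619, p̂₂ = 118/189 = 0.62434.
Pooling: p̂ = 423/609 = 0.69458.
SE = √[p̂(1−p̂)(1/n₁+1/n₂)] = √[0.69458·0.30542·(1/420+1/189)] ≈ 0.040342.
z = (p̂₁ − p̂₂)/SE = (0.72619 − 0.62434)/0.040342 = 0.10185/0.040342 = 2.525.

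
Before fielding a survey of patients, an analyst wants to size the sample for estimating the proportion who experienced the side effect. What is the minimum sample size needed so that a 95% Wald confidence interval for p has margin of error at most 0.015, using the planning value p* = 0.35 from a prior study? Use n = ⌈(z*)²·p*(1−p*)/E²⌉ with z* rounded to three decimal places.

n = 3885

z* = 1.960 at the 95% level.
p*(1−p*) = 0.35·0.65 = 0.2275.
(z*)²·p*(1−p*)/E² = 3.841600·0.2275/0.000225 = 3884.284.
Rounding up, n = 3885.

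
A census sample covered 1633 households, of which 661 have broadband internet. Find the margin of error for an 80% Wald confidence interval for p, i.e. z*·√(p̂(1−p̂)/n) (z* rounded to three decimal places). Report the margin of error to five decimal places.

ME = 0.01557

Sample proportion p̂ = 661/1633 = 0.40478.
Standard error of p̂: √(0.240932/1633) = √0.000147540 = 0.012147.
z* = 1.282 at the 80% level.
Margin of error = z*·SE = 1.282 × 0.012147 = 0.01557.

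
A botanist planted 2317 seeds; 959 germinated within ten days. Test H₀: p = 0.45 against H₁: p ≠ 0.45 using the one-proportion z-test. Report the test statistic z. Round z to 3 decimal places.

z = -3.493

Sample proportion p̂ = 959/2317 = 0.41390.
Null standard error: √(0.45·0.55/2317) = √0.000106819 = 0.010335.
z = (p̂ − p₀)/SE = (0.41390 − 0.45)/0.010335 = -3.493.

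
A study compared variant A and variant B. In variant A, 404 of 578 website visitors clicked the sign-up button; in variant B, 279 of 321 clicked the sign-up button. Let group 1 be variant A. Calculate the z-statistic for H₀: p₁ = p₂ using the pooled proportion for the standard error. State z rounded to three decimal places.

p̂₁ = 404/578 = 0.69896, p̂₂ = 279/321 = 0.86916.
Pooled p̂ = (404+279)/(578+321) = 683/899 = 0.75973.
SE = √[p̂(1−p̂)(1/n₁+1/n₂)] = √[0.75973·0.24027·(1/578+1/321)] ≈ 0.029740.
z = (p̂₁ − p̂₂)/SE = (0.69896 − 0.86916)/0.029740 = -0.17020/0.029740 = -5.723.

z = -5.723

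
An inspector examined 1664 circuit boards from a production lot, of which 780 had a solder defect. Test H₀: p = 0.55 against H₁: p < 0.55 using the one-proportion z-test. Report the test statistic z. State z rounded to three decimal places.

The sample proportion is 780/1664 = 0.46875.
SE₀ = √(0.55·0.45/1664) = 0.012196.
Test statistic: z = -0.08125/0.012196 = -6.662.

z = -6.662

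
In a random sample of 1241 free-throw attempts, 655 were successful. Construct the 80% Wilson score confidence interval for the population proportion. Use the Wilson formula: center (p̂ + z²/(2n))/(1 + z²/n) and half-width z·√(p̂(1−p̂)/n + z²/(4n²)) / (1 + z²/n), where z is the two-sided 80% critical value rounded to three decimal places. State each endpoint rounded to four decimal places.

(0.5096, 0.5459)

Here p̂ = 655/1241 = 0.52780 and z = 1.282 (z² = 1.643524).
Denominator 1 + z²/n = 1 + 1.643524/1241 = 1.001324.
Adjusted center: (0.52780 + z²/(2n))/1.001324 = 0.52776.
Radicand: p̂(1−p̂)/n + z²/(4n²) = 0.000200828 + 0.000000267 = 0.000201095.
Half-width = z·√(radicand)/denom = 1.282·0.014181/1.001324 = 0.01816.
So the interval runs from 0.5096 to 0.5459.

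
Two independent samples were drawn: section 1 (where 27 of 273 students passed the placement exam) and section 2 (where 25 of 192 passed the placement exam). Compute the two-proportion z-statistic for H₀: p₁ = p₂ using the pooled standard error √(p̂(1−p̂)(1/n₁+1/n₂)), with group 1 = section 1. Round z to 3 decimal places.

z = -1.055

p̂₁ = 27/273 = 0.09890, p̂₂ = 25/192 = 0.13021.
Pooling: p̂ = 52/465 = 0.11183.
Pooled SE = √[0.0993225·0.00887134] ≈ 0.029684.
z = -0.03131/0.029684 = -1.055.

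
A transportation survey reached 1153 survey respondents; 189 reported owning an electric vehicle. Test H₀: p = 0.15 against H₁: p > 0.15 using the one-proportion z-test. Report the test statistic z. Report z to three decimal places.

z = 1.324

p̂ = 189/1153 = 0.16392.
Under H₀, SE = √(p₀(1−p₀)/n) = √(0.15·0.85/1153) = √0.000110581 = 0.010516.
z = (p̂ − p₀)/SE = (0.16392 − 0.15)/0.010516 = 1.324.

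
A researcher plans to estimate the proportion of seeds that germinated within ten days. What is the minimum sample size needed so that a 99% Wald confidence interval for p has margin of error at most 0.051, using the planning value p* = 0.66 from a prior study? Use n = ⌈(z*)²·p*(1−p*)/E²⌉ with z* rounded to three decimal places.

n = 573

For 99% confidence, z* = 2.576.
p*(1−p*) = 0.2244.
(z*)²·p*(1−p*)/E² = 6.635776·0.2244/0.002601 = 572.498.
Rounding up, n = 573.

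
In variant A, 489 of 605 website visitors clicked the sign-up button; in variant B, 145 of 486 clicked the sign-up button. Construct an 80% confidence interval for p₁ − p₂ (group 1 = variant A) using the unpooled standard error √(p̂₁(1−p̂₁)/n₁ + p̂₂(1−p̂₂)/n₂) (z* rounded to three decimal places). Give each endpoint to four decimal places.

(0.4763, 0.5435)

p̂₁ = 489/605 = 0.80826, p̂₂ = 145/486 = 0.29835; p̂₁ − p̂₂ = 0.50991.
SE = √(0.000256154 + 0.000430738) = √0.000686892 = 0.026209.
z* = 1.282 at the 80% level. Margin of error = 0.03360.
Interval: 0.50991 ± 0.03360 → (0.4763, 0.5435).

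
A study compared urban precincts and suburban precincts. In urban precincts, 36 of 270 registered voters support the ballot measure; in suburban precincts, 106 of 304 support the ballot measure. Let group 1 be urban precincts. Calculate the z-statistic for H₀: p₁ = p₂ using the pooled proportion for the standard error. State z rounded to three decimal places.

p̂₁ = 36/270 = 0.13333, p̂₂ = 106/304 = 0.34868.
Pooling: p̂ = 142/574 = 0.24739.
Pooled SE = √[0.1861866·0.00699318] ≈ 0.036084.
z = (p̂₁ − p̂₂)/SE = (0.13333 − 0.34868)/0.036084 = -0.21535/0.036084 = -5.968.

z = -5.968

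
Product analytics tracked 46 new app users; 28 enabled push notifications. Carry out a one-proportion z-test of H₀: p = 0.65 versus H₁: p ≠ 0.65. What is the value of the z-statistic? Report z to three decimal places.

Sample proportion p̂ = 28/46 = 0.60870.
Null standard error: √(0.65·0.35/46) = √0.004945652 = 0.070325.
z = (p̂ − p₀)/SE = (0.60870 − 0.65)/0.070325 = -0.587.

z = -0.587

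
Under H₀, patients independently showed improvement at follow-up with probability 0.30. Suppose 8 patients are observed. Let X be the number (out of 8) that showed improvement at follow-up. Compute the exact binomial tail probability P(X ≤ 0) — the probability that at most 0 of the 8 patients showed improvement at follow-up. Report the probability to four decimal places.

X is binomial with n = 8 and p = 0.30.
P(X ≤ 0) = C(8,0)·0.30^0·0.70^8.
= 0.057648 = 0.0576.

P = 0.0576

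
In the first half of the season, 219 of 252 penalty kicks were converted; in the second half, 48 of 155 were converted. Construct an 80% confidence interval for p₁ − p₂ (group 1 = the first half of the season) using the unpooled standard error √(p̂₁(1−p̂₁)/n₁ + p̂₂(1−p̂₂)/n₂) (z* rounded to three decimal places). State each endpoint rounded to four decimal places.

p̂₁ = 219/252 = 0.86905, p̂₂ = 48/155 = 0.30968; p̂₁ − p̂₂ = 0.55937.
SE = √(0.000451603 + 0.001379208) = √0.001830811 = 0.042788.
For 80% confidence, z* = 1.282. Margin = 1.282·0.042788 = 0.05485.
So the interval runs from 0.5045 to 0.6142.

(0.5045, 0.6142)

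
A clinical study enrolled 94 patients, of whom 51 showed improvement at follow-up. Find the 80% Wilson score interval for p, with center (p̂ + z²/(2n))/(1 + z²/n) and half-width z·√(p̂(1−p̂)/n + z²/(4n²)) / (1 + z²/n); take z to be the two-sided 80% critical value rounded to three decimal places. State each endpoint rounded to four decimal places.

Here p̂ = 51/94 = 0.54255 and z = 1.282 (z² = 1.643524).
1 + z²/n = 1.017484.
Adjusted center: (0.54255 + z²/(2n))/1.017484 = 0.54182.
Radicand: p̂(1−p̂)/n + z²/(4n²) = 0.002640311 + 0.000046501 = 0.002686812.
Half-width = z·√(radicand)/denom = 1.282·0.051834/1.017484 = 0.06531.
CI: 0.54182 ± 0.06531 = (0.4765, 0.6071).

(0.4765, 0.6071)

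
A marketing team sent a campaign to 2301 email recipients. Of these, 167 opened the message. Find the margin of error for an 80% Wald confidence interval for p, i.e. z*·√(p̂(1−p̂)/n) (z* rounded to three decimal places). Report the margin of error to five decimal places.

The sample proportion is 167/2301 = 0.07258.
SE(p̂) = √(0.07258·0.92742/2301) = 0.005409.
The 80% critical value is z* = 1.282.
ME = 1.282·0.005409 = 0.00693.

ME = 0.00693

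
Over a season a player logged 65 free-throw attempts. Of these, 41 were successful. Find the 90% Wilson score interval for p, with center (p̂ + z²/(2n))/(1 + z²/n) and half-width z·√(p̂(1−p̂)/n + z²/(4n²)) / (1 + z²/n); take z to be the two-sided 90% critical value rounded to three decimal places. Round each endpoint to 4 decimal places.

(0.5289, 0.7222)

Here p̂ = 41/65 = 0.63077 and z = 1.645 (z² = 2.706025).
Denominator 1 + z²/n = 1 + 2.706025/65 = 1.041631.
Center = (0.63077 + 0.020816)/1.041631 = 0.62554.
Radicand: p̂(1−p̂)/n + z²/(4n²) = 0.003583068 + 0.000160120 = 0.003743188.
Half-width = 1.645·√0.003743188/1.041631 = 0.09662.
So the interval runs from 0.5289 to 0.7222.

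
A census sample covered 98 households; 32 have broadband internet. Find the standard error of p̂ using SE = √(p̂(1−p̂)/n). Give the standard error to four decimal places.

SE = 0.0474

Sample proportion p̂ = 32/98 = 0.32653.
p̂(1−p̂) = 0.32653·0.67347 = 0.219908.
SE = √(0.219908/98) = √0.002243959 = 0.0474.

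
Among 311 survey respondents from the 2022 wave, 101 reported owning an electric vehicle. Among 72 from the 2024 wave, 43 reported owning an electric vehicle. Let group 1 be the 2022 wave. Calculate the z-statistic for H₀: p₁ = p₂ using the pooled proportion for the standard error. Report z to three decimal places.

z = -4.301

p̂₁ = 101/311 = 0.32476, p̂₂ = 43/72 = 0.59722.
Pooling: p̂ = 144/383 = 0.37598.
Pooled SE = √[0.2346188·0.01710432] ≈ 0.063348.
z = -0.27246/0.063348 = -4.301.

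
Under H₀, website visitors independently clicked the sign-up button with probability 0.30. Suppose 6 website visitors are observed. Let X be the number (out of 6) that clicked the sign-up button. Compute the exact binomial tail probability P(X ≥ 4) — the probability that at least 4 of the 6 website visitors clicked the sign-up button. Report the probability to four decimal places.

P = 0.0705

X is binomial with n = 6 and p = 0.30.
P(X ≥ 4) = C(6,4)·0.30^4·0.70^2 + C(6,5)·0.30^5·0.70^1 + C(6,6)·0.30^6·0.70^0.
= 0.059535 + 0.010206 + 0.000729 = 0.0705.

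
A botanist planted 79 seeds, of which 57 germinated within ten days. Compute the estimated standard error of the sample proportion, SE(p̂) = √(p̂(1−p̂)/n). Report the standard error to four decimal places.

p̂ = 57/79 = 0.72152.
p̂(1−p̂) = 0.200929.
SE = √(0.200929/79) = 0.0504.

SE = 0.0504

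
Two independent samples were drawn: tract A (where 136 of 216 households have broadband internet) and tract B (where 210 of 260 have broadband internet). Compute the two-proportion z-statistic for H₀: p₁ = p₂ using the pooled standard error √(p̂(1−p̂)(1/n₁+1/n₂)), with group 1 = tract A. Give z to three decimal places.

p̂₁ = 136/216 = 0.62963, p̂₂ = 210/260 = 0.80769.
Pooled p̂ = (136+210)/(216+260) = 346/476 = 0.72689.
SE = √[p̂(1−p̂)(1/n₁+1/n₂)] = √[0.72689·0.27311·(1/216+1/260)] ≈ 0.041020.
z = (p̂₁ − p̂₂)/SE = (0.62963 − 0.80769)/0.041020 = -0.17806/0.041020 = -4.341.

z = -4.341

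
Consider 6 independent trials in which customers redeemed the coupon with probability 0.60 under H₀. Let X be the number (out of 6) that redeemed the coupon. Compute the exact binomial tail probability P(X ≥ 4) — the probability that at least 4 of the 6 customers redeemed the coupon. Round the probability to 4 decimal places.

P = 0.5443

X ~ Binomial(n=6, p=0.60).
P(X ≥ 4) = C(6,4)·0.60^4·0.40^2 + C(6,5)·0.60^5·0.40^1 + C(6,6)·0.60^6·0.40^0.
= 0.311040 + 0.186624 + 0.046656 = 0.5443.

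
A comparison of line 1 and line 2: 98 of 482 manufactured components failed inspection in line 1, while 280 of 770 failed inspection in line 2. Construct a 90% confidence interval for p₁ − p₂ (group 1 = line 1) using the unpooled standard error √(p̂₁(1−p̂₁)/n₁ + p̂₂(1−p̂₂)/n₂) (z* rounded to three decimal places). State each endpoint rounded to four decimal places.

(-0.2018, -0.1188)

p̂₁ = 0.20332, p̂₂ = 0.36364, so the observed difference is -0.16032.
Unpooled SE = √(p̂₁(1−p̂₁)/n₁ + p̂₂(1−p̂₂)/n₂) = √(0.000336060 + 0.000300526) = 0.025231.
For 90% confidence, z* = 1.645. Margin = 1.645·0.025231 = 0.04150.
Interval: -0.16032 ± 0.04150 → (-0.2018, -0.1188).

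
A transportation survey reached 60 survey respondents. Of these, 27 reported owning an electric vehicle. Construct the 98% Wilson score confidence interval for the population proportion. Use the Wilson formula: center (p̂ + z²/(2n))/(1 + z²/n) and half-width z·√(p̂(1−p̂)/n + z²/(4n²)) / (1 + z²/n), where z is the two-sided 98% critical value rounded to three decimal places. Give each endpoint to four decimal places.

p̂ = 27/60 = 0.45000; z = 2.326, so z² = 5.410276.
Denominator 1 + z²/n = 1 + 5.410276/60 = 1.090171.
Center = (0.45000 + 0.045086)/1.090171 = 0.45414.
Radicand: p̂(1−p̂)/n + z²/(4n²) = 0.004125000 + 0.000375714 = 0.004500714.
Half-width = 2.326·√0.004500714/1.090171 = 0.14314.
CI: 0.45414 ± 0.14314 = (0.3110, 0.5973).

(0.3110, 0.5973)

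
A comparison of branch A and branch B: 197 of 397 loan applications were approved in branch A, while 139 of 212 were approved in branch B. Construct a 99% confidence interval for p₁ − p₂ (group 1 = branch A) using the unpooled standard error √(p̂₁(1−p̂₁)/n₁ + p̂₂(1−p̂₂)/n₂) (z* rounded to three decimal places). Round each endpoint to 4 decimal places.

(-0.2655, -0.0534)

p̂₁ = 197/397 = 0.49622, p̂₂ = 139/212 = 0.65566; p̂₁ − p̂₂ = -0.15944.
Unpooled SE = √(p̂₁(1−p̂₁)/n₁ + p̂₂(1−p̂₂)/n₂) = √(0.000629687 + 0.001064952) = 0.041166.
For 99% confidence, z* = 2.576. Margin = 2.576·0.041166 = 0.10604.
CI: -0.15944 ± 0.10604 = (-0.2655, -0.0534).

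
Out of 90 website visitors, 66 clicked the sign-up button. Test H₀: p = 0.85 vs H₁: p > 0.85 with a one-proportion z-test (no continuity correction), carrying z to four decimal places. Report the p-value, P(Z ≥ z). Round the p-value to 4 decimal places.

Sample proportion p̂ = 66/90 = 0.73333.
Null standard error: √(0.85·0.15/90) = √0.001416667 = 0.037639.
z = (p̂ − p₀)/SE = (66/90 − 0.85)/0.037639 ≈ -3.0997.
p-value = P(Z ≥ z) with z = -3.0997 → 0.9990.

p-value = 0.9990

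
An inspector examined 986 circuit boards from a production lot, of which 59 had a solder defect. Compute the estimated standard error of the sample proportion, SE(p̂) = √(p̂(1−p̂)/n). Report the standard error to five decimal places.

SE = 0.00755

p̂ = 59/986 = 0.05984.
p̂(1−p̂) = 0.056259.
SE = √(0.056259/986) = √0.000057058 = 0.00755.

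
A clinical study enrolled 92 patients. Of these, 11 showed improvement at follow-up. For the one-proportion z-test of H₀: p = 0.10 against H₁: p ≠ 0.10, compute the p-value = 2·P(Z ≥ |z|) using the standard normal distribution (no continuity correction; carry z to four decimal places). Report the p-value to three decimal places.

p-value = 0.532

The sample proportion is 11/92 = 0.11957.
Under H₀, SE = √(p₀(1−p₀)/n) = √(0.10·0.90/92) = √0.000978261 = 0.031277.
Test statistic (full precision, shown to 4 dp): z = (11/92 − 0.10)/SE₀ ≈ 0.6255.
p-value = 2·P(Z ≥ |z|) with z = 0.6255 → 0.532.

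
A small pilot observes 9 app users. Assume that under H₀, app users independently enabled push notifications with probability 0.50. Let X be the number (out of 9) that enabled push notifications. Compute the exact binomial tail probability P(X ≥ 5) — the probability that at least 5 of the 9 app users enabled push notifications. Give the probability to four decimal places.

X ~ Binomial(n=9, p=0.50).
P(X ≥ 5) = Σ_{j=5}^{9} C(9,j)·0.50^j·0.50^{9−j}.
= 0.246094 + 0.164062 + 0.070312 + 0.017578 + 0.001953 = 0.5000.

P = 0.5000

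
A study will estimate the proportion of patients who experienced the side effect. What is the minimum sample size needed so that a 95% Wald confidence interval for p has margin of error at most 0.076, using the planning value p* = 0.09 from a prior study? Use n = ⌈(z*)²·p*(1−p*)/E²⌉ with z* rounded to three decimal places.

For 95% confidence, z* = 1.960.
p*(1−p*) = 0.0819.
Required n before rounding: 3.841600 × 0.0819 / 0.076² = 54.471.
Rounding up, n = 55.

n = 55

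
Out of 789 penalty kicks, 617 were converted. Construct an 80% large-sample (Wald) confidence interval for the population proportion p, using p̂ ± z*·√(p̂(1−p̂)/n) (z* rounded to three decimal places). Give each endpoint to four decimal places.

With x = 617 successes in n = 789, p̂ = 0.78200.
Standard error of p̂: √(0.170475/789) = √0.000216064 = 0.014699.
z* = 1.282 at the 80% level.
Margin = 1.282·0.014699 = 0.01884.
So the interval runs from 0.7632 to 0.8008.

(0.7632, 0.8008)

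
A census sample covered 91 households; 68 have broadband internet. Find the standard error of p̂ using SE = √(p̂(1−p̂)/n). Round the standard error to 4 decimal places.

SE = 0.0456

p̂ = 68/91 = 0.74725.
p̂(1−p̂) = 0.188867.
Dividing by n and taking the root: √0.002075462 = 0.0456.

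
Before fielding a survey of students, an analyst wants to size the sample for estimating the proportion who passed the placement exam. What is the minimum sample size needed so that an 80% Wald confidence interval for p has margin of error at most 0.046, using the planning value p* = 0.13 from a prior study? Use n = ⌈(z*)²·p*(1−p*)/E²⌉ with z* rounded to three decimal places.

n = 88

z* = 1.282 at the 80% level.
p*(1−p*) = 0.1131.
(z*)²·p*(1−p*)/E² = 1.643524·0.1131/0.002116 = 87.846.
⌈87.846⌉ = 88.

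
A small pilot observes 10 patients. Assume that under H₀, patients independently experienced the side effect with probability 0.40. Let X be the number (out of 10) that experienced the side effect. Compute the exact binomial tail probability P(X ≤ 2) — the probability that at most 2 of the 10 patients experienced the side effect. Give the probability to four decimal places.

X ~ Binomial(n=10, p=0.40).
P(X ≤ 2) = C(10,0)·0.40^0·0.60^10 + C(10,1)·0.40^1·0.60^9 + C(10,2)·0.40^2·0.60^8.
= 0.006047 + 0.040311 + 0.120932 = 0.1673.

P = 0.1673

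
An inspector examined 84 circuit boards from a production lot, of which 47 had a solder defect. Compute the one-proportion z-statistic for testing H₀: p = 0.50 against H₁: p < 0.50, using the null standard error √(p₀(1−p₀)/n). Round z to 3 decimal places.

Sample proportion p̂ = 47/84 = 0.55952.
Under H₀, SE = √(p₀(1−p₀)/n) = √(0.50·0.50/84) = √0.002976190 = 0.054554.
z = (0.55952 − 0.50)/0.054554 = 0.05952/0.054554 = 1.091.

z = 1.091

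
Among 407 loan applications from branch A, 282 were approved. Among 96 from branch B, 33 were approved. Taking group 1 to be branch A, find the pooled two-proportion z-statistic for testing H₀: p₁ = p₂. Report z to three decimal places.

Sample proportions: p̂₁ = 282/407 = 0.69287 and p̂₂ = 33/96 = 0.34375.
Pooled p̂ = (282+33)/(407+96) = 315/503 = 0.62624.
Pooled SE = √[0.2340628·0.01287367] ≈ 0.054893.
z = (p̂₁ − p̂₂)/SE = (0.69287 − 0.34375)/0.054893 = 0.34912/0.054893 = 6.360.

z = 6.360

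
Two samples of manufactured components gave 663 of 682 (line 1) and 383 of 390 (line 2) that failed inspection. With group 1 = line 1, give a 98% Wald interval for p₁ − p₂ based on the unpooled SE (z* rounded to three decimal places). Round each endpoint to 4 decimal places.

(-0.0313, 0.0115)

p̂₁ = 663/682 = 0.97214, p̂₂ = 383/390 = 0.98205; p̂₁ − p̂₂ = -0.00991.
SE = √(0.000039711 + 0.000045196) = √0.000084907 = 0.009215.
z* = 2.326 at the 98% level. Margin = 2.326·0.009215 = 0.02143.
Interval: -0.00991 ± 0.02143 → (-0.0313, 0.0115).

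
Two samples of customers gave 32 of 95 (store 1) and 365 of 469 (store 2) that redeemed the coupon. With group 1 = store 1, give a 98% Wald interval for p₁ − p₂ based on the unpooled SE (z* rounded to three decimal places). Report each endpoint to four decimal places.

p̂₁ = 32/95 = 0.33684, p̂₂ = 365/469 = 0.77825; p̂₁ − p̂₂ = -0.44141.
SE = √(0.002351363 + 0.000367966) = √0.002719329 = 0.052147.
z* = 2.326 at the 98% level. Margin = 2.326·0.052147 = 0.12129.
So the interval runs from -0.5627 to -0.3201.

(-0.5627, -0.3201)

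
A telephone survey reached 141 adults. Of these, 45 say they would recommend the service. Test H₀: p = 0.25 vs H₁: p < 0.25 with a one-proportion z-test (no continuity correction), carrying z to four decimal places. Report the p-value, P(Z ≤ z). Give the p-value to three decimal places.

p-value = 0.971

The sample proportion is 45/141 = 0.31915.
SE₀ = √(0.25·0.75/141) = 0.036466.
z = (p̂ − p₀)/SE = (45/141 − 0.25)/0.036466 ≈ 1.8962.
From the standard normal, P(Z ≤ z) = 0.971.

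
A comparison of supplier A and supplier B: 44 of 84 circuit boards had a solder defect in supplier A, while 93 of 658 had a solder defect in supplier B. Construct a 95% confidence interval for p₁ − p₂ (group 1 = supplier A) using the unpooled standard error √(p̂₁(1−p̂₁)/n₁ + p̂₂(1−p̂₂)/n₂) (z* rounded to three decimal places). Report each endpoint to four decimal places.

p̂₁ = 0.52381, p̂₂ = 0.14134, so the observed difference is 0.38247.
SE = √(0.002969442 + 0.000184439) = √0.003153881 = 0.056159.
z* = 1.960 at the 95% level. Margin = 1.960·0.056159 = 0.11007.
CI: 0.38247 ± 0.11007 = (0.2724, 0.4925).

(0.2724, 0.4925)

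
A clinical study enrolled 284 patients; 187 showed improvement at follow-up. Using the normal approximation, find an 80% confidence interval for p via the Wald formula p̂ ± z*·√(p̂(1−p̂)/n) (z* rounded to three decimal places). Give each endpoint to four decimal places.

(0.6224, 0.6945)

The sample proportion is 187/284 = 0.65845.
SE = √(p̂(1−p̂)/n) = √(0.224893/284) = 0.028140.
z* = 1.282 at the 80% level.
Margin = 1.282·0.028140 = 0.03608.
So the interval runs from 0.6224 to 0.6945.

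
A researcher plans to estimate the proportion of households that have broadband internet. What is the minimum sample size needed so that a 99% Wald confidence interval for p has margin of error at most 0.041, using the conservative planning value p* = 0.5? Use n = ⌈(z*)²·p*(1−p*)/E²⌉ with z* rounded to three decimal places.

z* = 2.576 at the 99% level.
p*(1−p*) = 0.50·0.50 = 0.2500.
(z*)²·p*(1−p*)/E² = 6.635776·0.2500/0.001681 = 986.879.
Rounding up, n = 987.

n = 987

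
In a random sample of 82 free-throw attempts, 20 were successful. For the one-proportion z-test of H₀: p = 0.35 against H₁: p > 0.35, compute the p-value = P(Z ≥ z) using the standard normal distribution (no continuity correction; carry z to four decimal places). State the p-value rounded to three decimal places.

p-value = 0.978

With x = 20 successes in n = 82, p̂ = 0.24390.
Under H₀, SE = √(p₀(1−p₀)/n) = √(0.35·0.65/82) = √0.002774390 = 0.052672.
Test statistic (full precision, shown to 4 dp): z = (20/82 − 0.35)/SE₀ ≈ -2.0143.
From the standard normal, P(Z ≥ z) = 0.978.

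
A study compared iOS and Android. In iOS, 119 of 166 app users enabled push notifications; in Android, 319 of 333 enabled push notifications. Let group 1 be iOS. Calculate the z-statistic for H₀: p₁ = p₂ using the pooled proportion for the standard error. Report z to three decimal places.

z = -7.746

p̂₁ = 119/166 = 0.71687, p̂₂ = 319/333 = 0.95796.
Pooling: p̂ = 438/499 = 0.87776.
Pooled SE = √[0.1073008·0.00902710] ≈ 0.031123.
z = (p̂₁ − p̂₂)/SE = (0.71687 − 0.95796)/0.031123 = -0.24109/0.031123 = -7.746.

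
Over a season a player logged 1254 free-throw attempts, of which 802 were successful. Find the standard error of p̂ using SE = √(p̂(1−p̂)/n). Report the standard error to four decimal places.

SE = 0.0136

With x = 802 successes in n = 1254, p̂ = 0.63955.
p̂(1−p̂) = 0.63955·0.36045 = 0.230526.
SE = √(0.230526/1254) = 0.0136.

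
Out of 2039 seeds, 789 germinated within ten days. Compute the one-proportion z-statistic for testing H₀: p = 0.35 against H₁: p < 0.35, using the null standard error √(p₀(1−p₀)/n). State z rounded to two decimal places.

z = 3.50

p̂ = 789/2039 = 0.38695.
Under H₀, SE = √(p₀(1−p₀)/n) = √(0.35·0.65/2039) = √0.000111574 = 0.010563.
z = (p̂ − p₀)/SE = (0.38695 − 0.35)/0.010563 = 3.50.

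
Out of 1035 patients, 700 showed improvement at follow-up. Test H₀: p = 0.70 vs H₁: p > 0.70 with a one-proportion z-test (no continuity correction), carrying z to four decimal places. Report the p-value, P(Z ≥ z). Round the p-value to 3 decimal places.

Sample proportion p̂ = 700/1035 = 0.67633.
SE₀ = √(0.70·0.30/1035) = 0.014244.
z = (p̂ − p₀)/SE = (700/1035 − 0.70)/0.014244 ≈ -1.6618.
From the standard normal, P(Z ≥ z) = 0.952.

p-value = 0.952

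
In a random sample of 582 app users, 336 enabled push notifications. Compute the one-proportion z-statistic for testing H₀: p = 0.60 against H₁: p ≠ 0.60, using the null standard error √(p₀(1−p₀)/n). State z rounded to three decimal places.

p̂ = 336/582 = 0.57732.
SE₀ = √(0.60·0.40/582) = 0.020307.
z = (p̂ − p₀)/SE = (0.57732 − 0.60)/0.020307 = -1.117.

z = -1.117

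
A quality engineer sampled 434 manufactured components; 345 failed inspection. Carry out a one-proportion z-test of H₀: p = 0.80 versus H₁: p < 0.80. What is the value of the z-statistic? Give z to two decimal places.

p̂ = 345/434 = 0.79493.
Null standard error: √(0.80·0.20/434) = √0.000368664 = 0.019201.
z = (p̂ − p₀)/SE = (0.79493 − 0.80)/0.019201 = -0.26.

z = -0.26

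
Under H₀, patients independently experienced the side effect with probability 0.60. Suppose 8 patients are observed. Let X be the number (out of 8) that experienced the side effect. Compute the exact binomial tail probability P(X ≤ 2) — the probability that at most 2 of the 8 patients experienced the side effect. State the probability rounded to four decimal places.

X ~ Binomial(n=8, p=0.60).
P(X ≤ 2) = C(8,0)·0.60^0·0.40^8 + C(8,1)·0.60^1·0.40^7 + C(8,2)·0.60^2·0.40^6.
= 0.000655 + 0.007864 + 0.041288 = 0.0498.

P = 0.0498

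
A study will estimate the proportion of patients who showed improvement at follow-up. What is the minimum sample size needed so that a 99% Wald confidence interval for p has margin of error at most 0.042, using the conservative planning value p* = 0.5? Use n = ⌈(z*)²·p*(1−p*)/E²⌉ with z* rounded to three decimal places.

n = 941

z* = 2.576 at the 99% level.
p*(1−p*) = 0.50·0.50 = 0.2500.
(z*)²·p*(1−p*)/E² = 6.635776·0.2500/0.001764 = 940.444.
Rounding up, n = 941.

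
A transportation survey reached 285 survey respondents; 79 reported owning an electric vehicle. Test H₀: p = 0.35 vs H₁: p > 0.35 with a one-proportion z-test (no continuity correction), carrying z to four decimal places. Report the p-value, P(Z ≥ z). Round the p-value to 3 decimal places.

p̂ = 79/285 = 0.27719.
Under H₀, SE = √(p₀(1−p₀)/n) = √(0.35·0.65/285) = √0.000798246 = 0.028253.
Test statistic (full precision, shown to 4 dp): z = (79/285 − 0.35)/SE₀ ≈ -2.5769.
p-value = P(Z ≥ z) with z = -2.5769 → 0.995.

p-value = 0.995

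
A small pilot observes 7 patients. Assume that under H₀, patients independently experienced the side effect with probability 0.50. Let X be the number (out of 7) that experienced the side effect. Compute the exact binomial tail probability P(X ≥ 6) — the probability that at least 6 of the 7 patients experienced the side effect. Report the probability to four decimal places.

X is binomial with n = 7 and p = 0.50.
P(X ≥ 6) = C(7,6)·0.50^6·0.50^1 + C(7,7)·0.50^7·0.50^0.
= 0.054688 + 0.007812 = 0.0625.

P = 0.0625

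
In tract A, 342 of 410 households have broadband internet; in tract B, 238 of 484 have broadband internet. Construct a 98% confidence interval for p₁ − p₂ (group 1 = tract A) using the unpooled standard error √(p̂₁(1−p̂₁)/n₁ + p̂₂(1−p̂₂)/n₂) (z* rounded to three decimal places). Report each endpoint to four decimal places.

(0.2744, 0.4104)

p̂₁ = 0.83415, p̂₂ = 0.49174, so the observed difference is 0.34241.
Unpooled SE = √(p̂₁(1−p̂₁)/n₁ + p̂₂(1−p̂₂)/n₂) = √(0.000337430 + 0.000516388) = 0.029220.
For 98% confidence, z* = 2.326. Margin = 2.326·0.029220 = 0.06797.
So the interval runs from 0.2744 to 0.4104.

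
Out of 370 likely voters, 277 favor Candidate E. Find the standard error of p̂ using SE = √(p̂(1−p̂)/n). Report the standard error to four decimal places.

With x = 277 successes in n = 370, p̂ = 0.74865.
p̂(1−p̂) = 0.188173.
SE = √(0.188173/370) = 0.0226.

SE = 0.0226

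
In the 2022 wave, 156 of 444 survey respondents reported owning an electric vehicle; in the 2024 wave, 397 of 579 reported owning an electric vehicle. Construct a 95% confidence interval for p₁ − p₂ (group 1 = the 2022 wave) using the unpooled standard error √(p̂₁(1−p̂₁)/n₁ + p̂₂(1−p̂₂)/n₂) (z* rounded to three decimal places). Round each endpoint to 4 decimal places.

p̂₁ = 0.35135, p̂₂ = 0.68566, so the observed difference is -0.33431.
SE = √(0.000513296 + 0.000372243) = √0.000885539 = 0.029758.
The 95% critical value is z* = 1.960. Margin = 1.960·0.029758 = 0.05833.
Interval: -0.33431 ± 0.05833 → (-0.3926, -0.2760).

(-0.3926, -0.2760)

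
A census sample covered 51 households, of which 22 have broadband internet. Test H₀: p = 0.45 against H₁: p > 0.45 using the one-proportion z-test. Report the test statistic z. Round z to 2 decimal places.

Sample proportion p̂ = 22/51 = 0.43137.
SE₀ = √(0.45·0.55/51) = 0.069663.
z = (0.43137 − 0.45)/0.069663 = -0.01863/0.069663 = -0.27.

z = -0.27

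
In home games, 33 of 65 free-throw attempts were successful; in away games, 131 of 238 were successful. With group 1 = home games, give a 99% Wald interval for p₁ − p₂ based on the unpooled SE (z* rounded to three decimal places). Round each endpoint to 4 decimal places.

(-0.2228, 0.1373)

p̂₁ = 0.50769, p̂₂ = 0.55042, so the observed difference is -0.04273.
Unpooled SE = √(p̂₁(1−p̂₁)/n₁ + p̂₂(1−p̂₂)/n₂) = √(0.003845244 + 0.001039739) = 0.069893.
The 99% critical value is z* = 2.576. Margin of error = 0.18004.
CI: -0.04273 ± 0.18004 = (-0.2228, 0.1373).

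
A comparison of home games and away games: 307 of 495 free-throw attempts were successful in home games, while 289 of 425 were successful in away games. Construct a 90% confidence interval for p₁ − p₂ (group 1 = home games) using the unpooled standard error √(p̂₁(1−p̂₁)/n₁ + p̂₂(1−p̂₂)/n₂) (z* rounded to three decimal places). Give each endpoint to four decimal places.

p̂₁ = 307/495 = 0.62020, p̂₂ = 289/425 = 0.68000; p̂₁ − p̂₂ = -0.05980.
SE = √(0.000475862 + 0.000512000) = √0.000987862 = 0.031430.
For 90% confidence, z* = 1.645. Margin of error = 0.05170.
CI: -0.05980 ± 0.05170 = (-0.1115, -0.0081).

(-0.1115, -0.0081)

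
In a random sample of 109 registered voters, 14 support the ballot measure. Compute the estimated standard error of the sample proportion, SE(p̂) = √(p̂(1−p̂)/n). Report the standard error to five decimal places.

SE = 0.03205

The sample proportion is 14/109 = 0.12844.
p̂(1−p̂) = 0.12844·0.87156 = 0.111943.
SE = √(0.111943/109) = 0.03205.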